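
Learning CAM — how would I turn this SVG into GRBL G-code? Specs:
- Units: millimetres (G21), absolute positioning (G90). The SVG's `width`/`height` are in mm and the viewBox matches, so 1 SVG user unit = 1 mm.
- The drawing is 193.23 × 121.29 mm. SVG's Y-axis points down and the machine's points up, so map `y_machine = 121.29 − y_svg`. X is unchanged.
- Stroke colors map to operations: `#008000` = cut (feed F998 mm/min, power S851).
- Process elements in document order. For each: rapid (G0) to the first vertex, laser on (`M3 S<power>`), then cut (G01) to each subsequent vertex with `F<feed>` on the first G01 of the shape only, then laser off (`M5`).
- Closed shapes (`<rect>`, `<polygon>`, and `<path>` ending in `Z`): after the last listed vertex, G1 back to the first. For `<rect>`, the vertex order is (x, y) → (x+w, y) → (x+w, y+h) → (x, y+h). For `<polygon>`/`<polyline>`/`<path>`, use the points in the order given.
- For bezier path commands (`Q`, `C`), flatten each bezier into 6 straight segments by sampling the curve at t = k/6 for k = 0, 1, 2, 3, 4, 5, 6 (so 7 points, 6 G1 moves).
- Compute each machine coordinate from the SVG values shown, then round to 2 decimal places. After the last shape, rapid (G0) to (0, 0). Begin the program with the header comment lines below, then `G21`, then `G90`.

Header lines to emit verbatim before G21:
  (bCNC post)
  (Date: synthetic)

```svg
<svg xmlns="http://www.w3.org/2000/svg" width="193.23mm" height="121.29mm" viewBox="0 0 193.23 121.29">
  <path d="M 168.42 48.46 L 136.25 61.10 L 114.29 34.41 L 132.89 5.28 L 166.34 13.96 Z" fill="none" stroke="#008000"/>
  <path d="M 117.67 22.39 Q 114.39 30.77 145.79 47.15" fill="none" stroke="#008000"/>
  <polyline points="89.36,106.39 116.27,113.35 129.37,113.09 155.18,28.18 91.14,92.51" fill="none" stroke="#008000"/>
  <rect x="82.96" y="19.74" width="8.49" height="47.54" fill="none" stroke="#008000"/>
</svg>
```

(bCNC post)
(Date: synthetic)
G21
G90
G0 X168.42 Y72.83
M3 S851
G01 X136.25 Y60.19 F998
G01 X114.29 Y86.88
G01 X132.89 Y116.01
G01 X166.34 Y107.33
G01 X168.42 Y72.83
M5
G0 X117.67 Y98.90
M3 S851
G01 X117.54 Y95.88 F998
G01 X119.34 Y92.42
G01 X123.06 Y88.52
G01 X128.71 Y84.17
G01 X136.29 Y79.38
G01 X145.79 Y74.14
M5
G0 X89.36 Y14.90
M3 S851
G01 X116.27 Y7.94 F998
G01 X129.37 Y8.20
G01 X155.18 Y93.11
G01 X91.14 Y28.78
M5
G0 X82.96 Y101.55
M3 S851
G01 X91.45 Y101.55 F998
G01 X91.45 Y54.01
G01 X82.96 Y54.01
G01 X82.96 Y101.55
M5
G0 X0.00 Y0.00

viewBox `0 0 193.23 121.29` with mm width/height → 1 unit = 1 mm. Flip: y_m = 121.29 − y_svg.

**Shape 1** — `<path>` regular polygon, stroke `#008000` → cut (S851, F998). Machine vertices: (168.42,72.83) → (136.25,60.19) → (114.29,86.88) → (132.89,116.01) → (166.34,107.33) → (168.42,72.83). Closed: final G1 returns to the first vertex.

**Shape 2** — `<path>` quadratic bezier, stroke `#008000` → cut (S851, F998). Control points (SVG): P0=(117.67,22.39), P1=(114.39,30.77), P2=(145.79,47.15); sampled at t=k/6. Machine vertices: (117.67,98.90) → (117.54,95.88) → (119.34,92.42) → (123.06,88.52) → (128.71,84.17) → (136.29,79.38) → (145.79,74.14). Open path.

**Shape 3** — `<polyline>` open polyline, stroke `#008000` → cut (S851, F998). Machine vertices: (89.36,14.90) → (116.27,7.94) → (129.37,8.20) → (155.18,93.11) → (91.14,28.78). Open path.

**Shape 4** — `<rect>` rectangle, stroke `#008000` → cut (S851, F998). Machine vertices: (82.96,101.55) → (91.45,101.55) → (91.45,54.01) → (82.96,54.01) → (82.96,101.55). Closed: final G1 returns to the first vertex.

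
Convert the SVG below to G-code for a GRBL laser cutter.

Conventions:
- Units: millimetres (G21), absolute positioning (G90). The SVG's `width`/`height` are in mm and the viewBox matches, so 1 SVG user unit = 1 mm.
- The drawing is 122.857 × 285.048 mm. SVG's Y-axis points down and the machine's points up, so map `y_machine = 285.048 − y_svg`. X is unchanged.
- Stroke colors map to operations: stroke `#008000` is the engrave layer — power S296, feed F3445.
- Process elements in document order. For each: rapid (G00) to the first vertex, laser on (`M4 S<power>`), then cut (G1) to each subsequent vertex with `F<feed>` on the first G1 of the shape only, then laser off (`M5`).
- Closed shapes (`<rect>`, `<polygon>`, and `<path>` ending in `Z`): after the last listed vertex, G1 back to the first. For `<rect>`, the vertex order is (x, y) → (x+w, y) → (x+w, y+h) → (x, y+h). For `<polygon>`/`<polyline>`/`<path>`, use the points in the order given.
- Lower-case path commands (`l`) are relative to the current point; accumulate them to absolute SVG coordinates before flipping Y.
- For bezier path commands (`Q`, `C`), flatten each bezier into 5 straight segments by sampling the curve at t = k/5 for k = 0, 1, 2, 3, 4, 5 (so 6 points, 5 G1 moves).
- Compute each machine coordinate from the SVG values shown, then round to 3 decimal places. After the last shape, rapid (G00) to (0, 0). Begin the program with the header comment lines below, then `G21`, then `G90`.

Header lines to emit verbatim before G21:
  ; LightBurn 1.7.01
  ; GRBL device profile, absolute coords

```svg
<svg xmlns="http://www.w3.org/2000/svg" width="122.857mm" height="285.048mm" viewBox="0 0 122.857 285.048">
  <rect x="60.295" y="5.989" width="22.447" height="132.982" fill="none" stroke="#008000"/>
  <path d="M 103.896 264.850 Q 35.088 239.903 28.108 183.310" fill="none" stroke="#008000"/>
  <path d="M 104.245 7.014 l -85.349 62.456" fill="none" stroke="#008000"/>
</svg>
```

; LightBurn 1.7.01
; GRBL device profile, absolute coords
G21
G90
G00 X60.295 Y279.059
M4 S296
G1 X82.742 Y279.059 F3445
G1 X82.742 Y146.077
G1 X60.295 Y146.077
G1 X60.295 Y279.059
M5
G00 X103.896 Y20.198
M4 S296
G1 X78.846 Y31.443 F3445
G1 X58.742 Y45.219
G1 X43.584 Y61.527
G1 X33.373 Y80.367
G1 X28.108 Y101.738
M5
G00 X104.245 Y278.034
M4 S296
G1 X18.896 Y215.578 F3445
M5
G00 X0.000 Y0.000

Since the viewBox matches the mm dimensions, user units are millimetres directly. The only transform is the Y-flip y_m = 285.048 − y_svg.

Shape 1 is a rectangle drawn with `<rect>`. Its stroke #008000 means engrave at S296, F3445. After flipping Y the toolpath is (60.295,279.059) → (82.742,279.059) → (82.742,146.077) → (60.295,146.077) → (60.295,279.059), returning to the start.

Shape 2 is a quadratic bezier drawn with `<path>`. Its stroke #008000 means engrave at S296, F3445. After flipping Y the toolpath is (103.896,20.198) → (78.846,31.443) → (58.742,45.219) → (43.584,61.527) → (33.373,80.367) → (28.108,101.738).

Shape 3 is a line segment drawn with `<path>`. Its stroke #008000 means engrave at S296, F3445. After flipping Y the toolpath is (104.245,278.034) → (18.896,215.578).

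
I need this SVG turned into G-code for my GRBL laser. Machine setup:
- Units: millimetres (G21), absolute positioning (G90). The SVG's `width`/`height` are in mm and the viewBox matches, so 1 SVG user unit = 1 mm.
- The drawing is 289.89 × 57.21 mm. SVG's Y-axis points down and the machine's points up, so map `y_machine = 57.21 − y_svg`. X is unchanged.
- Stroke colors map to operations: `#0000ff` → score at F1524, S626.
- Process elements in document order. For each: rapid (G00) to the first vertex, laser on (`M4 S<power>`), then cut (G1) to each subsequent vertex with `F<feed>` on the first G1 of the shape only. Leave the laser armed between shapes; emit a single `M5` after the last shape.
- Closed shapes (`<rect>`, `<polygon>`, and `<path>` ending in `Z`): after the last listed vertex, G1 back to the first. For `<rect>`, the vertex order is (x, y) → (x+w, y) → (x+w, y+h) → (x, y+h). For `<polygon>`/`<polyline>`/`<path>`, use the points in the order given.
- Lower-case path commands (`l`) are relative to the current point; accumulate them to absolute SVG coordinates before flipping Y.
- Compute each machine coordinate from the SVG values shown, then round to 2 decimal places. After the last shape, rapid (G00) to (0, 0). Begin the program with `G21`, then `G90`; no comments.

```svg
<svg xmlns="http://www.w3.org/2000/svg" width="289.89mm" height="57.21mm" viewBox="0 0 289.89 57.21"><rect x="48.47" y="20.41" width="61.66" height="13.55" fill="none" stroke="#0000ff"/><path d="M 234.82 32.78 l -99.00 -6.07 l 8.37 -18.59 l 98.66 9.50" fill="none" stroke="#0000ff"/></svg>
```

G21
G90
G00 X48.47 Y36.80
M4 S626
G1 X110.13 Y36.80 F1524
G1 X110.13 Y23.25
G1 X48.47 Y23.25
G1 X48.47 Y36.80
G00 X234.82 Y24.43
M4 S626
G1 X135.82 Y30.50 F1524
G1 X144.19 Y49.09
G1 X242.85 Y39.59
M5
G00 X0.00 Y0.00

Since the viewBox matches the mm dimensions, user units are millimetres directly. The only transform is the Y-flip y_m = 57.21 − y_svg.

Shape 1 is a rectangle drawn with `<rect>`. Its stroke #0000ff means score at S626, F1524. After flipping Y the toolpath is (48.47,36.80) → (110.13,36.80) → (110.13,23.25) → (48.47,23.25) → (48.47,36.80), returning to the start.

Shape 2 is a open polyline drawn with `<path>`. Its stroke #0000ff means score at S626, F1524. After flipping Y the toolpath is (234.82,24.43) → (135.82,30.50) → (144.19,49.09) → (242.85,39.59).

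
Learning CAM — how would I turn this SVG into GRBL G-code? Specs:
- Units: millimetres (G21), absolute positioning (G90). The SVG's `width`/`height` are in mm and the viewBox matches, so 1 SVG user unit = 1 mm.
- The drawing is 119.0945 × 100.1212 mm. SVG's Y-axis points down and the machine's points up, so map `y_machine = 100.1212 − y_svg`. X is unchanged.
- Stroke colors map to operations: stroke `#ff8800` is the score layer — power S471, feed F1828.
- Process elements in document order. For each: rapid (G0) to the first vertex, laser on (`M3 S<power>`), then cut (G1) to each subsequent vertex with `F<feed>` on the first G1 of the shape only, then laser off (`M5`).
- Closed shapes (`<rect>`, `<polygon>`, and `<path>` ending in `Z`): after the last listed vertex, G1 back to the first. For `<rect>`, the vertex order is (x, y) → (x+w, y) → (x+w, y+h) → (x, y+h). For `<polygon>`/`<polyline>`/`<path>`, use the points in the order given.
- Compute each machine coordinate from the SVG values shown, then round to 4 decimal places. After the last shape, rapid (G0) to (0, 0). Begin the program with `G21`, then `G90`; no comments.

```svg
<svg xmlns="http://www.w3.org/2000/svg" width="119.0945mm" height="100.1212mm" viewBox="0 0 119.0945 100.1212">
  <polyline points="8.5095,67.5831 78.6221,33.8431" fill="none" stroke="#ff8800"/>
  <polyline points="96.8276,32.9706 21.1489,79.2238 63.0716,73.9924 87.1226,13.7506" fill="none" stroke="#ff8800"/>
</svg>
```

viewBox `0 0 119.0945 100.1212` with mm width/height → 1 unit = 1 mm. Flip: y_m = 100.1212 − y_svg.

**Shape 1** — `<polyline>` line segment, stroke `#ff8800` → score (S471, F1828). Machine vertices: (8.5095,32.5381) → (78.6221,66.2781). Open path.

**Shape 2** — `<polyline>` open polyline, stroke `#ff8800` → score (S471, F1828). Machine vertices: (96.8276,67.1506) → (21.1489,20.8974) → (63.0716,26.1288) → (87.1226,86.3706). Open path.

G21
G90
G0 X8.5095 Y32.5381
M3 S471
G1 X78.6221 Y66.2781 F1828
M5
G0 X96.8276 Y67.1506
M3 S471
G1 X21.1489 Y20.8974 F1828
G1 X63.0716 Y26.1288
G1 X87.1226 Y86.3706
M5
G0 X0.0000 Y0.0000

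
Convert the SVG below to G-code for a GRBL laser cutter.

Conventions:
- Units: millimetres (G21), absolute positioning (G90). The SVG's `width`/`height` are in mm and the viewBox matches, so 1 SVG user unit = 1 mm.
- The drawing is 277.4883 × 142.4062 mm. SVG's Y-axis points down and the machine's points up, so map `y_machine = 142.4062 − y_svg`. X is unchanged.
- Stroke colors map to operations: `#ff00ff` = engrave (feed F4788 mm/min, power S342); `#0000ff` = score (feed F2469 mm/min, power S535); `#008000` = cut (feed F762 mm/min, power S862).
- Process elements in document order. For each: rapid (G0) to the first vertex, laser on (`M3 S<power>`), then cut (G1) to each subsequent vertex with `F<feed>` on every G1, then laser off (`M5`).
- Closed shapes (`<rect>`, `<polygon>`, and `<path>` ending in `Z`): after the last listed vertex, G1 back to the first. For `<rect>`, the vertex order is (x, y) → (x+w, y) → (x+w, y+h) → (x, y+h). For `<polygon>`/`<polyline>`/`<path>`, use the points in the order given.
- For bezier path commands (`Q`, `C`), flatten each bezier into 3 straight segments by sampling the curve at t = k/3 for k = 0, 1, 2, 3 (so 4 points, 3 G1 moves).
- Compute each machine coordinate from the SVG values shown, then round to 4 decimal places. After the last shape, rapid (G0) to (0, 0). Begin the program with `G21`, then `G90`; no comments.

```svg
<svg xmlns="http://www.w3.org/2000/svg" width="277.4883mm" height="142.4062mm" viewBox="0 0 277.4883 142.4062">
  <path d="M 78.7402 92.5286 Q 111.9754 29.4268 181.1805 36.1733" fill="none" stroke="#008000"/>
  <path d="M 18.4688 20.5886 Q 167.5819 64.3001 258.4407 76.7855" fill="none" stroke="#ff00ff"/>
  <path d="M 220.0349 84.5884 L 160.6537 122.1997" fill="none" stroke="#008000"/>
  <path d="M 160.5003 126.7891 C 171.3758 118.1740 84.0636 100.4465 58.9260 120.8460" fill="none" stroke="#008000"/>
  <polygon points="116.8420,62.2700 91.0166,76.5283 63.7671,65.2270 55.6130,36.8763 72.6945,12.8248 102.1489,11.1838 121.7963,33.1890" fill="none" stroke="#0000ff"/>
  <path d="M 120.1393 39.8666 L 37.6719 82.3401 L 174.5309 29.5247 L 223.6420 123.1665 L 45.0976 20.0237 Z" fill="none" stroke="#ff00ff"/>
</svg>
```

Since the viewBox matches the mm dimensions, user units are millimetres directly. The only transform is the Y-flip y_m = 142.4062 − y_svg.

Shape 1 is a quadratic bezier drawn with `<path>`. Its stroke #008000 means cut at S862, F762. After flipping Y the toolpath is (78.7402,49.8776) → (104.8937,84.1845) → (139.0404,102.9696) → (181.1805,106.2329).

Shape 2 is a quadratic bezier drawn with `<path>`. Its stroke #ff00ff means engrave at S342, F4788. After flipping Y the toolpath is (18.4688,121.8176) → (111.4048,96.1462) → (191.3955,77.4139) → (258.4407,65.6207).

Shape 3 is a line segment drawn with `<path>`. Its stroke #008000 means cut at S862, F762. After flipping Y the toolpath is (220.0349,57.8178) → (160.6537,20.2065).

Shape 4 is a cubic bezier drawn with `<path>`. Its stroke #008000 means cut at S862, F762. After flipping Y the toolpath is (160.5003,15.6171) → (144.5859,25.5201) → (98.8491,31.0003) → (58.9260,21.5602).

Shape 5 is a regular polygon drawn with `<polygon>`. Its stroke #0000ff means score at S535, F2469. After flipping Y the toolpath is (116.8420,80.1362) → (91.0166,65.8779) → (63.7671,77.1792) → (55.6130,105.5299) → (72.6945,129.5814) → (102.1489,131.2224) → (121.7963,109.2172) → (116.8420,80.1362), returning to the start.

Shape 6 is a closed polygon drawn with `<path>`. Its stroke #ff00ff means engrave at S342, F4788. After flipping Y the toolpath is (120.1393,102.5396) → (37.6719,60.0661) → (174.5309,112.8815) → (223.6420,19.2397) → (45.0976,122.3825) → (120.1393,102.5396), returning to the start.

G21
G90
G0 X78.7402 Y49.8776
M3 S862
G1 X104.8937 Y84.1845 F762
G1 X139.0404 Y102.9696 F762
G1 X181.1805 Y106.2329 F762
M5
G0 X18.4688 Y121.8176
M3 S342
G1 X111.4048 Y96.1462 F4788
G1 X191.3955 Y77.4139 F4788
G1 X258.4407 Y65.6207 F4788
M5
G0 X220.0349 Y57.8178
M3 S862
G1 X160.6537 Y20.2065 F762
M5
G0 X160.5003 Y15.6171
M3 S862
G1 X144.5859 Y25.5201 F762
G1 X98.8491 Y31.0003 F762
G1 X58.9260 Y21.5602 F762
M5
G0 X116.8420 Y80.1362
M3 S535
G1 X91.0166 Y65.8779 F2469
G1 X63.7671 Y77.1792 F2469
G1 X55.6130 Y105.5299 F2469
G1 X72.6945 Y129.5814 F2469
G1 X102.1489 Y131.2224 F2469
G1 X121.7963 Y109.2172 F2469
G1 X116.8420 Y80.1362 F2469
M5
G0 X120.1393 Y102.5396
M3 S342
G1 X37.6719 Y60.0661 F4788
G1 X174.5309 Y112.8815 F4788
G1 X223.6420 Y19.2397 F4788
G1 X45.0976 Y122.3825 F4788
G1 X120.1393 Y102.5396 F4788
M5
G0 X0.0000 Y0.0000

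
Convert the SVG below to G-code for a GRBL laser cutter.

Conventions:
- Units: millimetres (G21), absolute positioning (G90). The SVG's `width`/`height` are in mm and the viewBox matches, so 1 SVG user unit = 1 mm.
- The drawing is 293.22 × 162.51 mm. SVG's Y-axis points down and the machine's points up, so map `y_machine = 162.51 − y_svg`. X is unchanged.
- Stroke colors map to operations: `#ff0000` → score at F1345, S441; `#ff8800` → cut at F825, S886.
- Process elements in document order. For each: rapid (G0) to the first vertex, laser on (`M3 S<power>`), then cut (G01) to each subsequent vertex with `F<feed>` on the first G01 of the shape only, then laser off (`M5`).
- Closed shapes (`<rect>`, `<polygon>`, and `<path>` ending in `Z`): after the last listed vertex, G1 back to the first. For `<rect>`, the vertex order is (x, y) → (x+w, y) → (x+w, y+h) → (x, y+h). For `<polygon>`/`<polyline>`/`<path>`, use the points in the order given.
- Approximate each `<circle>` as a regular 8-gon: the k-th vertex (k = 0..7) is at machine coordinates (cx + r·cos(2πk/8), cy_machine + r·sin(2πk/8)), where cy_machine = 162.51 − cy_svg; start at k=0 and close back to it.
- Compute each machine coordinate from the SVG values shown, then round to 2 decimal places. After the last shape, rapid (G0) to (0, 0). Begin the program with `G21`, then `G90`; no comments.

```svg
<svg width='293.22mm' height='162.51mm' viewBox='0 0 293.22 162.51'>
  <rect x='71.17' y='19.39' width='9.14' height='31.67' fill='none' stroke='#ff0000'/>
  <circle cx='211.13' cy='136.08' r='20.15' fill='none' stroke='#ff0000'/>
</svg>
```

viewBox `0 0 293.22 162.51` with mm width/height → 1 unit = 1 mm. Flip: y_m = 162.51 − y_svg.

**Shape 1** — `<rect>` rectangle, stroke `#ff0000` → score (S441, F1345). Machine vertices: (71.17,143.12) → (80.31,143.12) → (80.31,111.45) → (71.17,111.45) → (71.17,143.12). Closed: final G1 returns to the first vertex.

**Shape 2** — `<circle>` circle, stroke `#ff0000` → score (S441, F1345). Machine vertices: (231.28,26.43) → (225.38,40.68) → (211.13,46.58) → (196.88,40.68) → (190.98,26.43) → (196.88,12.18) → (211.13,6.28) → (225.38,12.18) → (231.28,26.43). Closed: final G1 returns to the first vertex.

G21
G90
G0 X71.17 Y143.12
M3 S441
G01 X80.31 Y143.12 F1345
G01 X80.31 Y111.45
G01 X71.17 Y111.45
G01 X71.17 Y143.12
M5
G0 X231.28 Y26.43
M3 S441
G01 X225.38 Y40.68 F1345
G01 X211.13 Y46.58
G01 X196.88 Y40.68
G01 X190.98 Y26.43
G01 X196.88 Y12.18
G01 X211.13 Y6.28
G01 X225.38 Y12.18
G01 X231.28 Y26.43
M5
G0 X0.00 Y0.00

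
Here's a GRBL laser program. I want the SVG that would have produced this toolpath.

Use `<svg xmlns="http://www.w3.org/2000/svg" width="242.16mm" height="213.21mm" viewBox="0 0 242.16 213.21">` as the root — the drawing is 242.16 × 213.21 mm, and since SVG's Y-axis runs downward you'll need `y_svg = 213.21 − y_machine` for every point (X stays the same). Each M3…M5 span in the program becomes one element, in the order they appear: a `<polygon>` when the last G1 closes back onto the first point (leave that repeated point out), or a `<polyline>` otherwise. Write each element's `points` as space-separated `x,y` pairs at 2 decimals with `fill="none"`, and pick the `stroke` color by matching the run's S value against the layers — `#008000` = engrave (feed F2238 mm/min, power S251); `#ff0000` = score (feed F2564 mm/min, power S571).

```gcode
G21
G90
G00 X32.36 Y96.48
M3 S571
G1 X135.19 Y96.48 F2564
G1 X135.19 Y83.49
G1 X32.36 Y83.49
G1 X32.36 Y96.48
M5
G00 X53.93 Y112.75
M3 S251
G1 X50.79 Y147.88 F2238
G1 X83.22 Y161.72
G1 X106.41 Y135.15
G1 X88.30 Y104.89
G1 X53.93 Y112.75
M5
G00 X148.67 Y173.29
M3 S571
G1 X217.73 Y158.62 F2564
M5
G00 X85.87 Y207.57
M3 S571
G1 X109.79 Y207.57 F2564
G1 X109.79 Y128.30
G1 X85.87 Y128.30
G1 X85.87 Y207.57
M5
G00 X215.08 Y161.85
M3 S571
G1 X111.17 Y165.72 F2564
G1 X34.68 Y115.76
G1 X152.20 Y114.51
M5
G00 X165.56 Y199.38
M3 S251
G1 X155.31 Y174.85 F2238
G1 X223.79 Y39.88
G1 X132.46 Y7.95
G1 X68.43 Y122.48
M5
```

<svg xmlns="http://www.w3.org/2000/svg" width="242.16mm" height="213.21mm" viewBox="0 0 242.16 213.21">
  <polygon points="32.36,116.73 135.19,116.73 135.19,129.72 32.36,129.72" fill="none" stroke="#ff0000"/>
  <polygon points="53.93,100.46 50.79,65.33 83.22,51.49 106.41,78.06 88.30,108.32" fill="none" stroke="#008000"/>
  <polyline points="148.67,39.92 217.73,54.59" fill="none" stroke="#ff0000"/>
  <polygon points="85.87,5.64 109.79,5.64 109.79,84.91 85.87,84.91" fill="none" stroke="#ff0000"/>
  <polyline points="215.08,51.36 111.17,47.49 34.68,97.45 152.20,98.70" fill="none" stroke="#ff0000"/>
  <polyline points="165.56,13.83 155.31,38.36 223.79,173.33 132.46,205.26 68.43,90.73" fill="none" stroke="#008000"/>
</svg>

Each laser-on run becomes one SVG element. Flip Y back into SVG space with y_svg = 213.21 − y_machine.

Run 1: S571 ⇒ score layer `#ff0000`. The run returns to its start, so emit a `<polygon>` with points (Y-flipped): 32.36,116.73 135.19,116.73 135.19,129.72 32.36,129.72.

Run 2: power S251 maps to stroke `#008000` (engrave). The run returns to its start, so emit a `<polygon>` with points (Y-flipped): 53.93,100.46 50.79,65.33 83.22,51.49 106.41,78.06 88.30,108.32.

Run 3: S571 ⇒ score layer `#ff0000`. The run is open, so emit a `<polyline>` with points (Y-flipped): 148.67,39.92 217.73,54.59.

Run 4: power S571 maps to stroke `#ff0000` (score). The run returns to its start, so emit a `<polygon>` with points (Y-flipped): 85.87,5.64 109.79,5.64 109.79,84.91 85.87,84.91.

Run 5: power S571 maps to stroke `#ff0000` (score). The run is open, so emit a `<polyline>` with points (Y-flipped): 215.08,51.36 111.17,47.49 34.68,97.45 152.20,98.70.

Run 6: S251 ⇒ engrave layer `#008000`. The run is open, so emit a `<polyline>` with points (Y-flipped): 165.56,13.83 155.31,38.36 223.79,173.33 132.46,205.26 68.43,90.73.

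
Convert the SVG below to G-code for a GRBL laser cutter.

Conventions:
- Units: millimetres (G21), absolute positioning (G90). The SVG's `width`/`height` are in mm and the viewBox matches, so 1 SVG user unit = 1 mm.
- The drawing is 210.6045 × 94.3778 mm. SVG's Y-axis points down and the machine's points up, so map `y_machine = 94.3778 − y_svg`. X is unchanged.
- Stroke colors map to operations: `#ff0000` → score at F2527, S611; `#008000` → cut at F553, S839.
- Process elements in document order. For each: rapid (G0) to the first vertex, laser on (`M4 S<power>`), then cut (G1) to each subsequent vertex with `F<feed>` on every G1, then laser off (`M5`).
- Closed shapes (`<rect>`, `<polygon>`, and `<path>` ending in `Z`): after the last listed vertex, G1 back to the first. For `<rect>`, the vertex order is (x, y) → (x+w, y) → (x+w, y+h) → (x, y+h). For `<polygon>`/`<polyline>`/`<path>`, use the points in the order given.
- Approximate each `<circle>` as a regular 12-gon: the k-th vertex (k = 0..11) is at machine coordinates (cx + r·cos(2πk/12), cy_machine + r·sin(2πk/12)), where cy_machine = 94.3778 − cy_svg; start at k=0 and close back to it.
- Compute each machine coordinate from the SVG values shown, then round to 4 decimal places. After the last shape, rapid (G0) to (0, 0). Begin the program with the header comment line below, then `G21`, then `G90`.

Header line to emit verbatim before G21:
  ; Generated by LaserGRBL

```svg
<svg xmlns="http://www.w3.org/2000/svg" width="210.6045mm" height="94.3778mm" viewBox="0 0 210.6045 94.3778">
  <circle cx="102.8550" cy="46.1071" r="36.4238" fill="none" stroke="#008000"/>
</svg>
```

; Generated by LaserGRBL
G21
G90
G0 X139.2788 Y48.2707
M4 S839
G1 X134.3989 Y66.4826 F553
G1 X121.0669 Y79.8146 F553
G1 X102.8550 Y84.6945 F553
G1 X84.6431 Y79.8146 F553
G1 X71.3111 Y66.4826 F553
G1 X66.4312 Y48.2707 F553
G1 X71.3111 Y30.0588 F553
G1 X84.6431 Y16.7268 F553
G1 X102.8550 Y11.8469 F553
G1 X121.0669 Y16.7268 F553
G1 X134.3989 Y30.0588 F553
G1 X139.2788 Y48.2707 F553
M5
G0 X0.0000 Y0.0000

Since the viewBox matches the mm dimensions, user units are millimetres directly. The only transform is the Y-flip y_m = 94.3778 − y_svg.

Shape 1 is a circle drawn with `<circle>`. Its stroke #008000 means cut at S839, F553. After flipping Y the toolpath is (139.2788,48.2707) → (134.3989,66.4826) → (121.0669,79.8146) → (102.8550,84.6945) → (84.6431,79.8146) → (71.3111,66.4826) → (66.4312,48.2707) → (71.3111,30.0588) → (84.6431,16.7268) → (102.8550,11.8469) → (121.0669,16.7268) → (134.3989,30.0588) → (139.2788,48.2707), returning to the start.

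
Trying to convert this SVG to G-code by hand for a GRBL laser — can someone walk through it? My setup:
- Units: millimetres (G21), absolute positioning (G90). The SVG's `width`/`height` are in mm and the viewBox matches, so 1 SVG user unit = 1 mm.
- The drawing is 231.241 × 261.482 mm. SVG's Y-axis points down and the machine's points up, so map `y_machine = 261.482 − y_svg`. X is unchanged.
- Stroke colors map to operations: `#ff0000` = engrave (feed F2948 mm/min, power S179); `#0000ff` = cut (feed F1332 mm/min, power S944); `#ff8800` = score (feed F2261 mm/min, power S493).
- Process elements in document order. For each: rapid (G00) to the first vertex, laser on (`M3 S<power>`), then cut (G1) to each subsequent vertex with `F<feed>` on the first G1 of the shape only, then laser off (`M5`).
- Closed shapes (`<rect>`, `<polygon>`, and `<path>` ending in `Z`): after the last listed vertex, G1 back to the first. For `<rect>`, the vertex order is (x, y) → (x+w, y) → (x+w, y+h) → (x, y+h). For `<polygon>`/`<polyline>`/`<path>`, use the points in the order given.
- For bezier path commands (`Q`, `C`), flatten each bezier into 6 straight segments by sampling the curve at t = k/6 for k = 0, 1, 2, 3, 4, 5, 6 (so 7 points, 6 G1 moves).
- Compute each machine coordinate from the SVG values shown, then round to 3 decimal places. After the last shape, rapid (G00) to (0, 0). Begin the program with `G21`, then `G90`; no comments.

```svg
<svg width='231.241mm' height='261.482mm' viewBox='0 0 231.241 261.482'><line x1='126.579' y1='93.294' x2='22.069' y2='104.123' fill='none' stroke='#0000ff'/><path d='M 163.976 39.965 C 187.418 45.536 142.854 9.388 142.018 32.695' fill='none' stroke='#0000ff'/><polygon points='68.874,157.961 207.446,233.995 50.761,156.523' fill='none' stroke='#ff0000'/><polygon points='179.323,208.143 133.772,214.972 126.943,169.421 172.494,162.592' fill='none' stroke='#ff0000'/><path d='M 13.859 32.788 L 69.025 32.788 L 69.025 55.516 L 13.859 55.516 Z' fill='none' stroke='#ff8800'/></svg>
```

Since the viewBox matches the mm dimensions, user units are millimetres directly. The only transform is the Y-flip y_m = 261.482 − y_svg.

Shape 1 is a line segment drawn with `<line>`. Its stroke #0000ff means cut at S944, F1332. After flipping Y the toolpath is (126.579,168.188) → (22.069,157.359).

Shape 2 is a cubic bezier drawn with `<path>`. Its stroke #0000ff means cut at S944, F1332. After flipping Y the toolpath is (163.976,221.517) → (170.547,221.740) → (168.888,226.105) → (162.101,231.803) → (153.292,236.023) → (145.563,235.954) → (142.018,228.787).

Shape 3 is a closed polygon drawn with `<polygon>`. Its stroke #ff0000 means engrave at S179, F2948. After flipping Y the toolpath is (68.874,103.521) → (207.446,27.487) → (50.761,104.959) → (68.874,103.521), returning to the start.

Shape 4 is a regular polygon drawn with `<polygon>`. Its stroke #ff0000 means engrave at S179, F2948. After flipping Y the toolpath is (179.323,53.339) → (133.772,46.510) → (126.943,92.061) → (172.494,98.890) → (179.323,53.339), returning to the start.

Shape 5 is a rectangle drawn with `<path>`. Its stroke #ff8800 means score at S493, F2261. After flipping Y the toolpath is (13.859,228.694) → (69.025,228.694) → (69.025,205.966) → (13.859,205.966) → (13.859,228.694), returning to the start.

G21
G90
G00 X126.579 Y168.188
M3 S944
G1 X22.069 Y157.359 F1332
M5
G00 X163.976 Y221.517
M3 S944
G1 X170.547 Y221.740 F1332
G1 X168.888 Y226.105
G1 X162.101 Y231.803
G1 X153.292 Y236.023
G1 X145.563 Y235.954
G1 X142.018 Y228.787
M5
G00 X68.874 Y103.521
M3 S179
G1 X207.446 Y27.487 F2948
G1 X50.761 Y104.959
G1 X68.874 Y103.521
M5
G00 X179.323 Y53.339
M3 S179
G1 X133.772 Y46.510 F2948
G1 X126.943 Y92.061
G1 X172.494 Y98.890
G1 X179.323 Y53.339
M5
G00 X13.859 Y228.694
M3 S493
G1 X69.025 Y228.694 F2261
G1 X69.025 Y205.966
G1 X13.859 Y205.966
G1 X13.859 Y228.694
M5
G00 X0.000 Y0.000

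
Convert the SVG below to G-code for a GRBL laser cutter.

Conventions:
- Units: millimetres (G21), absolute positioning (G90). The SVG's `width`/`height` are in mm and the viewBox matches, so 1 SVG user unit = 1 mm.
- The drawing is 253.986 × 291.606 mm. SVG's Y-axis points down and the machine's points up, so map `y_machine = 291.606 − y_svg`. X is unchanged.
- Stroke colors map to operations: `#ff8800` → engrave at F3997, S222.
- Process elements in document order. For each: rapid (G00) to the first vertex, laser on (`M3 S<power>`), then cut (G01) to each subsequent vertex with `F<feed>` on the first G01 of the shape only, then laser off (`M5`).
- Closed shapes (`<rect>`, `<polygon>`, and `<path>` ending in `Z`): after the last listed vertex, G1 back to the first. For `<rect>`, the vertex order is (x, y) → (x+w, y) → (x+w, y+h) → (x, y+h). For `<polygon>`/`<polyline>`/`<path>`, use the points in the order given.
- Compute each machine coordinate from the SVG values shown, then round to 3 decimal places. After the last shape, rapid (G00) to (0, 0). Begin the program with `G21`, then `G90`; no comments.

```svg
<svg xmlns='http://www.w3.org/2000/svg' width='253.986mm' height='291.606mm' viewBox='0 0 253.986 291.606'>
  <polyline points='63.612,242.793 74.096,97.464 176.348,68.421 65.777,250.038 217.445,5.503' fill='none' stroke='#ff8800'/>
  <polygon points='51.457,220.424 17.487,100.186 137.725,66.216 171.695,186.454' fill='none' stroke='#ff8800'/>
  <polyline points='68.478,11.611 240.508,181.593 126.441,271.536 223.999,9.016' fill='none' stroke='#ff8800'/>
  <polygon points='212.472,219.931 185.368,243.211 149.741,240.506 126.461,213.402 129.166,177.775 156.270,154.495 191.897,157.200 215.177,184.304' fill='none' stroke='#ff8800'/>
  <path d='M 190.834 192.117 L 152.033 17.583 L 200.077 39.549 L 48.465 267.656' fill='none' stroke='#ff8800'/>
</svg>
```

G21
G90
G00 X63.612 Y48.813
M3 S222
G01 X74.096 Y194.142 F3997
G01 X176.348 Y223.185
G01 X65.777 Y41.568
G01 X217.445 Y286.103
M5
G00 X51.457 Y71.182
M3 S222
G01 X17.487 Y191.420 F3997
G01 X137.725 Y225.390
G01 X171.695 Y105.152
G01 X51.457 Y71.182
M5
G00 X68.478 Y279.995
M3 S222
G01 X240.508 Y110.013 F3997
G01 X126.441 Y20.070
G01 X223.999 Y282.590
M5
G00 X212.472 Y71.675
M3 S222
G01 X185.368 Y48.395 F3997
G01 X149.741 Y51.100
G01 X126.461 Y78.204
G01 X129.166 Y113.831
G01 X156.270 Y137.111
G01 X191.897 Y134.406
G01 X215.177 Y107.302
G01 X212.472 Y71.675
M5
G00 X190.834 Y99.489
M3 S222
G01 X152.033 Y274.023 F3997
G01 X200.077 Y252.057
G01 X48.465 Y23.950
M5
G00 X0.000 Y0.000

viewBox `0 0 253.986 291.606` with mm width/height → 1 unit = 1 mm. Flip: y_m = 291.606 − y_svg.

**Shape 1** — `<polyline>` open polyline, stroke `#ff8800` → engrave (S222, F3997). Machine vertices: (63.612,48.813) → (74.096,194.142) → (176.348,223.185) → (65.777,41.568) → (217.445,286.103). Open path.

**Shape 2** — `<polygon>` regular polygon, stroke `#ff8800` → engrave (S222, F3997). Machine vertices: (51.457,71.182) → (17.487,191.420) → (137.725,225.390) → (171.695,105.152) → (51.457,71.182). Closed: final G1 returns to the first vertex.

**Shape 3** — `<polyline>` open polyline, stroke `#ff8800` → engrave (S222, F3997). Machine vertices: (68.478,279.995) → (240.508,110.013) → (126.441,20.070) → (223.999,282.590). Open path.

**Shape 4** — `<polygon>` regular polygon, stroke `#ff8800` → engrave (S222, F3997). Machine vertices: (212.472,71.675) → (185.368,48.395) → (149.741,51.100) → (126.461,78.204) → (129.166,113.831) → (156.270,137.111) → (191.897,134.406) → (215.177,107.302) → (212.472,71.675). Closed: final G1 returns to the first vertex.

**Shape 5** — `<path>` open polyline, stroke `#ff8800` → engrave (S222, F3997). Machine vertices: (190.834,99.489) → (152.033,274.023) → (200.077,252.057) → (48.465,23.950). Open path.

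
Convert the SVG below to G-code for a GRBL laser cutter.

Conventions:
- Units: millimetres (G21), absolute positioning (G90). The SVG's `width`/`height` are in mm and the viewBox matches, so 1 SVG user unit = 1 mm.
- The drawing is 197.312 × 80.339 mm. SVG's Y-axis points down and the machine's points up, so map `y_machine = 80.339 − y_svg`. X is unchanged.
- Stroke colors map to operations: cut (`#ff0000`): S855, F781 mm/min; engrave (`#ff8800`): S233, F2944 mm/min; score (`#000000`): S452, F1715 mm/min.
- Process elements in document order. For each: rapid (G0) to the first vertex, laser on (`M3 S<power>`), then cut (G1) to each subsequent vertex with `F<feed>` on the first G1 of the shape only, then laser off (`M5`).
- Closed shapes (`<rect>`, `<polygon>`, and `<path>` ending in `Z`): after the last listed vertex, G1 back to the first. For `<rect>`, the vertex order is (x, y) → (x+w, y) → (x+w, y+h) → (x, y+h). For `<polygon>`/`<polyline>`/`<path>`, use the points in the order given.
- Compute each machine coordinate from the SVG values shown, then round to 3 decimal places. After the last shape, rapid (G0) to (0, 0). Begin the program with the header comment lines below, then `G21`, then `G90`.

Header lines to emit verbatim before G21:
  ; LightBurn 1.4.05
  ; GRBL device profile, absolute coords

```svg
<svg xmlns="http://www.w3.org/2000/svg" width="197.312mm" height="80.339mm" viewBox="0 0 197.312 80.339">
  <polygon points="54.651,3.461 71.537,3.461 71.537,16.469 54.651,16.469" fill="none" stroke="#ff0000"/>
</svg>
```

viewBox `0 0 197.312 80.339` with mm width/height → 1 unit = 1 mm. Flip: y_m = 80.339 − y_svg.

**Shape 1** — `<polygon>` rectangle, stroke `#ff0000` → cut (S855, F781). Machine vertices: (54.651,76.878) → (71.537,76.878) → (71.537,63.870) → (54.651,63.870) → (54.651,76.878). Closed: final G1 returns to the first vertex.

; LightBurn 1.4.05
; GRBL device profile, absolute coords
G21
G90
G0 X54.651 Y76.878
M3 S855
G1 X71.537 Y76.878 F781
G1 X71.537 Y63.870
G1 X54.651 Y63.870
G1 X54.651 Y76.878
M5
G0 X0.000 Y0.000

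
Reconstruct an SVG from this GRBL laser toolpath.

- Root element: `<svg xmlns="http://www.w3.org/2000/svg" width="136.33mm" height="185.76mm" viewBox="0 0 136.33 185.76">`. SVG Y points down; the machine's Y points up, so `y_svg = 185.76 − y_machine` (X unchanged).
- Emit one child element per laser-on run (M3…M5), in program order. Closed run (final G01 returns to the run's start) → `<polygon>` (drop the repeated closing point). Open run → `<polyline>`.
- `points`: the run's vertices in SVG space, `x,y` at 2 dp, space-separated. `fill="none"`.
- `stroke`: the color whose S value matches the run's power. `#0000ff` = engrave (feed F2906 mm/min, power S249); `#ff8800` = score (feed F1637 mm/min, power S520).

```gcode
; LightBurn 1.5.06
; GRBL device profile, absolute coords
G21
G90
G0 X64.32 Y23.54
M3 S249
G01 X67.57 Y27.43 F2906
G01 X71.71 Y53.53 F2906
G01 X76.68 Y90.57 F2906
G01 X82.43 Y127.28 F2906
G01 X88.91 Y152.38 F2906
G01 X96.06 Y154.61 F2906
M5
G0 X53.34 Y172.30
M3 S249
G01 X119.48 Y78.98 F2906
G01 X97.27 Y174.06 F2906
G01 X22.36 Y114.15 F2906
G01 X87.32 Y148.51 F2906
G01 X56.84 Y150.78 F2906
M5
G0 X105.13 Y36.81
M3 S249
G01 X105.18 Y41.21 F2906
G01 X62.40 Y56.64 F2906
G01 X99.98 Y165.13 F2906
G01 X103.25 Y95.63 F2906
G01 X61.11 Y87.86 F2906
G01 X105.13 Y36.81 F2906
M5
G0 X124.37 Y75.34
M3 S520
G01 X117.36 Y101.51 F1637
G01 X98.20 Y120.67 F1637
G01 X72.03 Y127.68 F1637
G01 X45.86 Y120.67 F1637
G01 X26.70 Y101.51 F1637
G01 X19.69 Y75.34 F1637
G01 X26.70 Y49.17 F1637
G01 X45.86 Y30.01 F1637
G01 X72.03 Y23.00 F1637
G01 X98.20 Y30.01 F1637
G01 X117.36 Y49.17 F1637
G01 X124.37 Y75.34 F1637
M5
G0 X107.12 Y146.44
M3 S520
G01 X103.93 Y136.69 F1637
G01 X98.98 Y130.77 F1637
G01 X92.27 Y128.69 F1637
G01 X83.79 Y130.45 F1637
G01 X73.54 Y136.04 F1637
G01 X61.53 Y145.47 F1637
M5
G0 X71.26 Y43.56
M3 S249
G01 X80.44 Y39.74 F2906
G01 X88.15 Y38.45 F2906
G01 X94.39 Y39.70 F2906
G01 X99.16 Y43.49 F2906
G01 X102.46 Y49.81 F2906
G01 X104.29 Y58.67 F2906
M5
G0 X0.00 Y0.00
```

<svg xmlns="http://www.w3.org/2000/svg" width="136.33mm" height="185.76mm" viewBox="0 0 136.33 185.76">
  <polyline points="64.32,162.22 67.57,158.33 71.71,132.23 76.68,95.19 82.43,58.48 88.91,33.38 96.06,31.15" fill="none" stroke="#0000ff"/>
  <polyline points="53.34,13.46 119.48,106.78 97.27,11.70 22.36,71.61 87.32,37.25 56.84,34.98" fill="none" stroke="#0000ff"/>
  <polygon points="105.13,148.95 105.18,144.55 62.40,129.12 99.98,20.63 103.25,90.13 61.11,97.90" fill="none" stroke="#0000ff"/>
  <polygon points="124.37,110.42 117.36,84.25 98.20,65.09 72.03,58.08 45.86,65.09 26.70,84.25 19.69,110.42 26.70,136.59 45.86,155.75 72.03,162.76 98.20,155.75 117.36,136.59" fill="none" stroke="#ff8800"/>
  <polyline points="107.12,39.32 103.93,49.07 98.98,54.99 92.27,57.07 83.79,55.31 73.54,49.72 61.53,40.29" fill="none" stroke="#ff8800"/>
  <polyline points="71.26,142.20 80.44,146.02 88.15,147.31 94.39,146.06 99.16,142.27 102.46,135.95 104.29,127.09" fill="none" stroke="#0000ff"/>
</svg>

y_svg = 185.76 − y_m.

[1] S249→`#0000ff` (engrave); open run; points: 64.32,162.22 67.57,158.33 71.71,132.23 76.68,95.19 82.43,58.48 88.91,33.38 96.06,31.15

[2] S249→`#0000ff` (engrave); open run; points: 53.34,13.46 119.48,106.78 97.27,11.70 22.36,71.61 87.32,37.25 56.84,34.98

[3] S249→`#0000ff` (engrave); closed run; points: 105.13,148.95 105.18,144.55 62.40,129.12 99.98,20.63 103.25,90.13 61.11,97.90

[4] S520→`#ff8800` (score); closed run; points: 124.37,110.42 117.36,84.25 98.20,65.09 72.03,58.08 45.86,65.09 26.70,84.25 19.69,110.42 26.70,136.59 45.86,155.75 72.03,162.76 98.20,155.75 117.36,136.59

[5] S520→`#ff8800` (score); open run; points: 107.12,39.32 103.93,49.07 98.98,54.99 92.27,57.07 83.79,55.31 73.54,49.72 61.53,40.29

[6] S249→`#0000ff` (engrave); open run; points: 71.26,142.20 80.44,146.02 88.15,147.31 94.39,146.06 99.16,142.27 102.46,135.95 104.29,127.09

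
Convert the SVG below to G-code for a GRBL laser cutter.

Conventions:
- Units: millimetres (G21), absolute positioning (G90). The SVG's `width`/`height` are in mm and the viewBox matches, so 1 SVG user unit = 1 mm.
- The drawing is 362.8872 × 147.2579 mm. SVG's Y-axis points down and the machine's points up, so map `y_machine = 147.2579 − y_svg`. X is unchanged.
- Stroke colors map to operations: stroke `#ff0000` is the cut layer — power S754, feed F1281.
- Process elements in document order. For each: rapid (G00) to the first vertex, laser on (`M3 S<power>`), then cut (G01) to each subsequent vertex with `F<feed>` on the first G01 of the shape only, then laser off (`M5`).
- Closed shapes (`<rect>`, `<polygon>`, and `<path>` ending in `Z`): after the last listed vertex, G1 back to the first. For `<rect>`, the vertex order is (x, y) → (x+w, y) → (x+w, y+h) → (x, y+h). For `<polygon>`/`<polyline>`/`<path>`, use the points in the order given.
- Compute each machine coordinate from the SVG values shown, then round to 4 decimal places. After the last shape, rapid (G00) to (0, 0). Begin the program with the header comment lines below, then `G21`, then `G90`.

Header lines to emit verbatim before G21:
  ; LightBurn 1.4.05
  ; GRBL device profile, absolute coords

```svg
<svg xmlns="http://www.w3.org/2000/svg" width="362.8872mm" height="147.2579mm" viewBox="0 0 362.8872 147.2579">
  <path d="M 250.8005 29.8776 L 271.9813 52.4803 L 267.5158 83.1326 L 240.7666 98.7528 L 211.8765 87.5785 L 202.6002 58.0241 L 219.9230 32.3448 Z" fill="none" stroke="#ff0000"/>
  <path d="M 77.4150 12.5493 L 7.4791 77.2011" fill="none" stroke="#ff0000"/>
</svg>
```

1 u = 1 mm; y_m = 147.2579 − y.

[1] `<path>` regular polygon, #ff0000→cut S754 F1281: (250.8005,117.3803) → (271.9813,94.7776) → (267.5158,64.1253) → (240.7666,48.5051) → (211.8765,59.6794) → (202.6002,89.2338) → (219.9230,114.9131) → (250.8005,117.3803) (closed)

[2] `<path>` line segment, #ff0000→cut S754 F1281: (77.4150,134.7086) → (7.4791,70.0568)

; LightBurn 1.4.05
; GRBL device profile, absolute coords
G21
G90
G00 X250.8005 Y117.3803
M3 S754
G01 X271.9813 Y94.7776 F1281
G01 X267.5158 Y64.1253
G01 X240.7666 Y48.5051
G01 X211.8765 Y59.6794
G01 X202.6002 Y89.2338
G01 X219.9230 Y114.9131
G01 X250.8005 Y117.3803
M5
G00 X77.4150 Y134.7086
M3 S754
G01 X7.4791 Y70.0568 F1281
M5
G00 X0.0000 Y0.0000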